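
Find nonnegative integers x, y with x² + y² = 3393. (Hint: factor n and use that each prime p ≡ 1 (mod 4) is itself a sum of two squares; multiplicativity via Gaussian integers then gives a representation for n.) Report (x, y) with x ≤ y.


Step 1: Factor n = 3393 = 3^2 · 13 · 29.
Step 2: Check the mod-4 condition on each prime factor: 3 ≡ 3 (mod 4), exponent 2 (must be even); 13 ≡ 1 (mod 4), exponent 1; 29 ≡ 1 (mod 4), exponent 1.
All primes ≡ 3 (mod 4) appear to even exponent (or don't appear), so by the two-squares theorem n IS expressible as a sum of two squares.
Step 3: Build a representation. Group n = k² · m with k = 3 and m = 13 · 29 = 377 (a product of primes ≡ 1 (mod 4)); a representation of m scales to one of n via (k·x)² + (k·y)² = k²(x² + y²). Each prime p ≡ 1 (mod 4) is itself a sum of two squares; find a² by testing p − a² for a perfect square:
  13: 13 − 1² = 12, 13 − 2² = 9 = 3² ⇒ 13 = 2² + 3².
  29: 29 − 1² = 28, 29 − 2² = 25 = 5² ⇒ 29 = 2² + 5².
  Combine using the Brahmagupta–Fibonacci identity (a² + b²)(c² + d²) = (ac − bd)² + (ad + bc)² = (ac + bd)² + (ad − bc)²:
  13 · 29 = 377: from (2² + 3²)(2² + 5²), take (2·2 − 3·5, 2·5 + 3·2) = (4 − 15, 10 + 6) = (-11, 16); dropping signs (only squares matter) gives (11, 16); check 11² + 16² = 121 + 256 = 377 ✓.
  Scale by k = 3: (3·11, 3·16) = (33, 48).
Step 4: Order so x ≤ y and verify: 33² + 48² = 1089 + 2304 = 3393 = n. ✓

n = 3393 = 33² + 48² (one valid representation with x ≤ y).


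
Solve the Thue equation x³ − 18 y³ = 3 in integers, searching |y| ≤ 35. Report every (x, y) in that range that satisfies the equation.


The equation is x³ - 18y³ = 3. For fixed y, x³ = 18·y³ + 3, so a solution requires the RHS to be a perfect cube.
Strategy: iterate y from -35 to 35, compute RHS = 18·y³ + 3, and check whether it is a (positive or negative) perfect cube.
Check small values of y:
  y = 0: RHS = 3 is not a perfect cube.
  y = 1: RHS = 21 is not a perfect cube.
  y = -1: RHS = -15 is not a perfect cube.
  y = 2: RHS = 147 is not a perfect cube.
  y = -2: RHS = -141 is not a perfect cube.
  y = 3: RHS = 489 is not a perfect cube.
  y = -3: RHS = -483 is not a perfect cube.
Continuing the search up to |y| = 35 finds no solutions either.
No (x, y) in the scanned range satisfies the equation.

No integer solutions with |y| ≤ 35.


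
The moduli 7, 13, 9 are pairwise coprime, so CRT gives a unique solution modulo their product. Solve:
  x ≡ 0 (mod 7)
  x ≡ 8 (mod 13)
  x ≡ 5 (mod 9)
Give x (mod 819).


Moduli 7, 13, 9 are pairwise coprime; by CRT there is a unique solution modulo M = 7 · 13 · 9 = 819.
Solve pairwise, accumulating the modulus:
  Start with x ≡ 0 (mod 7).
  Combine with x ≡ 8 (mod 13): since gcd(7, 13) = 1, we get a unique residue mod 91.
    Write x = 0 + 7·t and substitute into x ≡ 8 (mod 13): 7·t ≡ 8 − 0 = 8 (mod 13).
    The inverse of 7 mod 13 is 2 (since 7·2 = 14 = 1·13 + 1), so t ≡ 2·8 = 16 ≡ 3 (mod 13).
    Then x = 0 + 7·3 = 21, valid modulo lcm(7, 13) = 91: x ≡ 21 (mod 91).
  Combine with x ≡ 5 (mod 9): since gcd(91, 9) = 1, we get a unique residue mod 819.
    Write x = 21 + 91·t and substitute into x ≡ 5 (mod 9): 91·t ≡ 5 − 21 = -16 (mod 9).
    Reduce coefficients mod 9: 1·t ≡ 2 (mod 9).
    So t ≡ 2 (mod 9).
    Then x = 21 + 91·2 = 203, valid modulo lcm(91, 9) = 819: x ≡ 203 (mod 819).
Verify: 203 mod 7 = 0 ✓, 203 mod 13 = 8 ✓, 203 mod 9 = 5 ✓.

x ≡ 203 (mod 819).


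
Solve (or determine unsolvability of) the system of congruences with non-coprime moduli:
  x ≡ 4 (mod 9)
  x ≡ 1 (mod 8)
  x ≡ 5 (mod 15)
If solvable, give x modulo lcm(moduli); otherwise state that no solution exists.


Moduli 9, 8, 15 are not pairwise coprime, so CRT works modulo lcm(m_i) when all pairwise compatibility conditions hold.
Pairwise compatibility: gcd(m_i, m_j) must divide a_i - a_j for every pair.
Merge one congruence at a time:
  Start: x ≡ 4 (mod 9).
  Combine with x ≡ 1 (mod 8): gcd(9, 8) = 1; 1 - 4 = -3, which IS divisible by 1, so compatible.
    Write x = 4 + 9·t and substitute into x ≡ 1 (mod 8): 9·t ≡ 1 − 4 = -3 (mod 8).
    Reduce coefficients mod 8: 1·t ≡ 5 (mod 8).
    So t ≡ 5 (mod 8).
    Then x = 4 + 9·5 = 49, valid modulo lcm(9, 8) = 72: x ≡ 49 (mod 72).
  Combine with x ≡ 5 (mod 15): gcd(72, 15) = 3, and 5 - 49 = -44 is NOT divisible by 3.
    ⇒ system is inconsistent (no integer solution).

No solution (the system is inconsistent).


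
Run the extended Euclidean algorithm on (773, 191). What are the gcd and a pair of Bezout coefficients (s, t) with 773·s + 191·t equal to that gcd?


Euclidean algorithm on (773, 191) — divide until remainder is 0:
  773 = 4 · 191 + 9
  191 = 21 · 9 + 2
  9 = 4 · 2 + 1
  2 = 2 · 1 + 0
gcd(773, 191) = 1.
Track Bezout coefficients alongside the remainders: start with r₀ = 773 = a·1 + b·0 (s = 1, t = 0) and r₁ = 191 = a·0 + b·1 (s = 0, t = 1); each new remainder r_{k+1} = r_{k-1} − q_k·r_k inherits s_{k+1} = s_{k-1} − q_k·s_k, t_{k+1} = t_{k-1} − q_k·t_k, so r_k = a·s_k + b·t_k at every step:
  q = 4: r = 9, s = 1 − 4·0 = 1, t = 0 − 4·1 = -4  (check: 773·1 + 191·(-4) = 9)
  q = 21: r = 2, s = 0 − 21·1 = -21, t = 1 − 21·(-4) = 85  (check: 773·(-21) + 191·85 = 2)
  q = 4: r = 1, s = 1 − 4·(-21) = 85, t = -4 − 4·85 = -344  (check: 773·85 + 191·(-344) = 1)
The row with r = 1 (the gcd) gives the Bezout coefficients s = 85, t = -344.
Result: 773 · (85) + 191 · (-344) = 1.

gcd(773, 191) = 1; s = 85, t = -344 (check: 773·85 + 191·(-344) = 1).


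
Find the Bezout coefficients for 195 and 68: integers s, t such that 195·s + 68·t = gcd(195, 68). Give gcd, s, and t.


Euclidean algorithm on (195, 68) — divide until remainder is 0:
  195 = 2 · 68 + 59
  68 = 1 · 59 + 9
  59 = 6 · 9 + 5
  9 = 1 · 5 + 4
  5 = 1 · 4 + 1
  4 = 4 · 1 + 0
gcd(195, 68) = 1.
Track Bezout coefficients alongside the remainders: start with r₀ = 195 = a·1 + b·0 (s = 1, t = 0) and r₁ = 68 = a·0 + b·1 (s = 0, t = 1); each new remainder r_{k+1} = r_{k-1} − q_k·r_k inherits s_{k+1} = s_{k-1} − q_k·s_k, t_{k+1} = t_{k-1} − q_k·t_k, so r_k = a·s_k + b·t_k at every step:
  q = 2: r = 59, s = 1 − 2·0 = 1, t = 0 − 2·1 = -2  (check: 195·1 + 68·(-2) = 59)
  q = 1: r = 9, s = 0 − 1·1 = -1, t = 1 − 1·(-2) = 3  (check: 195·(-1) + 68·3 = 9)
  q = 6: r = 5, s = 1 − 6·(-1) = 7, t = -2 − 6·3 = -20  (check: 195·7 + 68·(-20) = 5)
  q = 1: r = 4, s = -1 − 1·7 = -8, t = 3 − 1·(-20) = 23  (check: 195·(-8) + 68·23 = 4)
  q = 1: r = 1, s = 7 − 1·(-8) = 15, t = -20 − 1·23 = -43  (check: 195·15 + 68·(-43) = 1)
The row with r = 1 (the gcd) gives the Bezout coefficients s = 15, t = -43.
Result: 195 · (15) + 68 · (-43) = 1.

gcd(195, 68) = 1; s = 15, t = -43 (check: 195·15 + 68·(-43) = 1).


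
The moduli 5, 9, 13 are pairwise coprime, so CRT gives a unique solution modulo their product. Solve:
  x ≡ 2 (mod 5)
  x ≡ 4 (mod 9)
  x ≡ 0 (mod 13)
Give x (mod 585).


Moduli 5, 9, 13 are pairwise coprime; by CRT there is a unique solution modulo M = 5 · 9 · 13 = 585.
Solve pairwise, accumulating the modulus:
  Start with x ≡ 2 (mod 5).
  Combine with x ≡ 4 (mod 9): since gcd(5, 9) = 1, we get a unique residue mod 45.
    Write x = 2 + 5·t and substitute into x ≡ 4 (mod 9): 5·t ≡ 4 − 2 = 2 (mod 9).
    The inverse of 5 mod 9 is 2 (since 5·2 = 10 = 1·9 + 1), so t ≡ 2·2 = 4 ≡ 4 (mod 9).
    Then x = 2 + 5·4 = 22, valid modulo lcm(5, 9) = 45: x ≡ 22 (mod 45).
  Combine with x ≡ 0 (mod 13): since gcd(45, 13) = 1, we get a unique residue mod 585.
    Write x = 22 + 45·t and substitute into x ≡ 0 (mod 13): 45·t ≡ 0 − 22 = -22 (mod 13).
    Reduce coefficients mod 13: 6·t ≡ 4 (mod 13).
    The inverse of 6 mod 13 is 11 (since 6·11 = 66 = 5·13 + 1), so t ≡ 11·4 = 44 ≡ 5 (mod 13).
    Then x = 22 + 45·5 = 247, valid modulo lcm(45, 13) = 585: x ≡ 247 (mod 585).
Verify: 247 mod 5 = 2 ✓, 247 mod 9 = 4 ✓, 247 mod 13 = 0 ✓.

x ≡ 247 (mod 585).


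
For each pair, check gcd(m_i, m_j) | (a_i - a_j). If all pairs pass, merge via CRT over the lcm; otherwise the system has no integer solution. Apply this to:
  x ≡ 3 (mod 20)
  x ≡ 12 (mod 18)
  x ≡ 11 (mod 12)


Moduli 20, 18, 12 are not pairwise coprime, so CRT works modulo lcm(m_i) when all pairwise compatibility conditions hold.
Pairwise compatibility: gcd(m_i, m_j) must divide a_i - a_j for every pair.
Merge one congruence at a time:
  Start: x ≡ 3 (mod 20).
  Combine with x ≡ 12 (mod 18): gcd(20, 18) = 2, and 12 - 3 = 9 is NOT divisible by 2.
    ⇒ system is inconsistent (no integer solution).

No solution (the system is inconsistent).


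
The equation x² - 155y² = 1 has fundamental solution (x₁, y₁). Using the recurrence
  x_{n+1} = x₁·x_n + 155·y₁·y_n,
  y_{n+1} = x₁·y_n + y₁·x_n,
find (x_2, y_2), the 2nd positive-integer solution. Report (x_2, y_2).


Step 1: Find the fundamental solution (x₁, y₁) of x² - 155y² = 1.
  Expand √155 as a continued fraction. a₀ = ⌊√155⌋ = 12; iterate m_{k+1} = d_k·a_k − m_k, d_{k+1} = (155 − m_{k+1}²)/d_k, a_{k+1} = ⌊(a₀ + m_{k+1})/d_{k+1}⌋ (starting m₀ = 0, d₀ = 1), with convergents p_k = a_k·p_{k-1} + p_{k-2}, q_k = a_k·q_{k-1} + q_{k-2} (p₋₁ = 1, q₋₁ = 0):
  k = 0: a₀ = 12; p₀/q₀ = 12/1; p₀² − 155·q₀² = 144 − 155 = -11.
  k = 1: m = 12, d = 11, a = ⌊(12 + 12)/11⌋ = 2; p/q = (2·12 + 1)/(2·1 + 0) = 25/2; p² − 155·q² = 625 − 620 = 5.
  k = 2: m = 10, d = 5, a = ⌊(12 + 10)/5⌋ = 4; p/q = (4·25 + 12)/(4·2 + 1) = 112/9; p² − 155·q² = 12544 − 12555 = -11.
  k = 3: m = 10, d = 11, a = ⌊(12 + 10)/11⌋ = 2; p/q = (2·112 + 25)/(2·9 + 2) = 249/20; p² − 155·q² = 62001 − 62000 = 1.
  The first convergent with p² − 155·q² = 1 gives the fundamental solution (x₁, y₁) = (249, 20).
Step 2: Apply the recurrence (x_{n+1}, y_{n+1}) = (x₁x_n + 155y₁y_n, x₁y_n + y₁x_n) repeatedly.
  From (x_1, y_1) = (249, 20): x_2 = 249·249 + 155·20·20 = 124001; y_2 = 249·20 + 20·249 = 9960.
Step 3: Verify x_2² - 155·y_2² = 15376248001 - 15376248000 = 1 (should be 1). ✓

(x_1, y_1) = (249, 20); (x_2, y_2) = (124001, 9960).


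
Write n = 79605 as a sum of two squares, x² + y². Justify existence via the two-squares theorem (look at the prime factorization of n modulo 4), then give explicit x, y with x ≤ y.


Step 1: Factor n = 79605 = 3^2 · 5 · 29 · 61.
Step 2: Check the mod-4 condition on each prime factor: 3 ≡ 3 (mod 4), exponent 2 (must be even); 5 ≡ 1 (mod 4), exponent 1; 29 ≡ 1 (mod 4), exponent 1; 61 ≡ 1 (mod 4), exponent 1.
All primes ≡ 3 (mod 4) appear to even exponent (or don't appear), so by the two-squares theorem n IS expressible as a sum of two squares.
Step 3: Build a representation. Group n = k² · m with k = 3 and m = 5 · 29 · 61 = 8845 (a product of primes ≡ 1 (mod 4)); a representation of m scales to one of n via (k·x)² + (k·y)² = k²(x² + y²). Each prime p ≡ 1 (mod 4) is itself a sum of two squares; find a² by testing p − a² for a perfect square:
  5: 5 − 1² = 4 = 2² ⇒ 5 = 1² + 2².
  29: 29 − 1² = 28, 29 − 2² = 25 = 5² ⇒ 29 = 2² + 5².
  61: 61 − 1² = 60, 61 − 2² = 57, 61 − 3² = 52, 61 − 4² = 45, 61 − 5² = 36 = 6² ⇒ 61 = 5² + 6².
  Combine using the Brahmagupta–Fibonacci identity (a² + b²)(c² + d²) = (ac − bd)² + (ad + bc)² = (ac + bd)² + (ad − bc)²:
  5 · 29 = 145: from (1² + 2²)(2² + 5²), take (1·2 − 2·5, 1·5 + 2·2) = (2 − 10, 5 + 4) = (-8, 9); dropping signs (only squares matter) gives (8, 9); check 8² + 9² = 64 + 81 = 145 ✓.
  145 · 61 = 8845: from (8² + 9²)(5² + 6²), take (8·5 − 9·6, 8·6 + 9·5) = (40 − 54, 48 + 45) = (-14, 93); dropping signs (only squares matter) gives (14, 93); check 14² + 93² = 196 + 8649 = 8845 ✓.
  Scale by k = 3: (3·14, 3·93) = (42, 279).
Step 4: Order so x ≤ y and verify: 42² + 279² = 1764 + 77841 = 79605 = n. ✓

n = 79605 = 42² + 279² (one valid representation with x ≤ y).


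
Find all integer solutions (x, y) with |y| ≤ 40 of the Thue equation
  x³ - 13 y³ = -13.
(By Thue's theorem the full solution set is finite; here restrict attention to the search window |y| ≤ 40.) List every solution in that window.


The equation is x³ - 13y³ = -13. For fixed y, x³ = 13·y³ − 13, so a solution requires the RHS to be a perfect cube.
Strategy: iterate y from -40 to 40, compute RHS = 13·y³ − 13, and check whether it is a (positive or negative) perfect cube.
Check small values of y:
  y = 0: RHS = -13 is not a perfect cube.
  y = 1: RHS = 0 = (0)³ ⇒ x = 0 works.
  y = -1: RHS = -26 is not a perfect cube.
  y = 2: RHS = 91 is not a perfect cube.
  y = -2: RHS = -117 is not a perfect cube.
  y = 3: RHS = 338 is not a perfect cube.
  y = -3: RHS = -364 is not a perfect cube.
Continuing the search up to |y| = 40 finds no further solutions beyond those listed.
Collected solutions: (0, 1).

Solutions (with |y| ≤ 40): (0, 1).


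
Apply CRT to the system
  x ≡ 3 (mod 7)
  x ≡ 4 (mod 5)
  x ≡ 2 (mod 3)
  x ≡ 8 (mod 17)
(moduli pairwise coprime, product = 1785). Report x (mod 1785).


Product of moduli M = 7 · 5 · 3 · 17 = 1785.
Merge one congruence at a time:
  Start: x ≡ 3 (mod 7).
  Combine with x ≡ 4 (mod 5); new modulus lcm = 35.
    Write x = 3 + 7·t and substitute into x ≡ 4 (mod 5): 7·t ≡ 4 − 3 = 1 (mod 5).
    Reduce coefficients mod 5: 2·t ≡ 1 (mod 5).
    The inverse of 2 mod 5 is 3 (since 2·3 = 6 = 1·5 + 1), so t ≡ 3·1 = 3 ≡ 3 (mod 5).
    Then x = 3 + 7·3 = 24, valid modulo lcm(7, 5) = 35: x ≡ 24 (mod 35).
  Combine with x ≡ 2 (mod 3); new modulus lcm = 105.
    Write x = 24 + 35·t and substitute into x ≡ 2 (mod 3): 35·t ≡ 2 − 24 = -22 (mod 3).
    Reduce coefficients mod 3: 2·t ≡ 2 (mod 3).
    The inverse of 2 mod 3 is 2 (since 2·2 = 4 = 1·3 + 1), so t ≡ 2·2 = 4 ≡ 1 (mod 3).
    Then x = 24 + 35·1 = 59, valid modulo lcm(35, 3) = 105: x ≡ 59 (mod 105).
  Combine with x ≡ 8 (mod 17); new modulus lcm = 1785.
    Write x = 59 + 105·t and substitute into x ≡ 8 (mod 17): 105·t ≡ 8 − 59 = -51 (mod 17).
    Reduce coefficients mod 17: 3·t ≡ 0 (mod 17).
    The inverse of 3 mod 17 is 6 (since 3·6 = 18 = 1·17 + 1), so t ≡ 6·0 = 0 ≡ 0 (mod 17).
    Then x = 59 + 105·0 = 59, valid modulo lcm(105, 17) = 1785: x ≡ 59 (mod 1785).
Verify against each original: 59 mod 7 = 3, 59 mod 5 = 4, 59 mod 3 = 2, 59 mod 17 = 8.

x ≡ 59 (mod 1785).


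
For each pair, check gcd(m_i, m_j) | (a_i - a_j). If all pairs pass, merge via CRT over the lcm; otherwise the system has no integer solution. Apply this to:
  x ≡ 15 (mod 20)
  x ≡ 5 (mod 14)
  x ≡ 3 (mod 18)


Moduli 20, 14, 18 are not pairwise coprime, so CRT works modulo lcm(m_i) when all pairwise compatibility conditions hold.
Pairwise compatibility: gcd(m_i, m_j) must divide a_i - a_j for every pair.
Merge one congruence at a time:
  Start: x ≡ 15 (mod 20).
  Combine with x ≡ 5 (mod 14): gcd(20, 14) = 2; 5 - 15 = -10, which IS divisible by 2, so compatible.
    Write x = 15 + 20·t and substitute into x ≡ 5 (mod 14): 20·t ≡ 5 − 15 = -10 (mod 14).
    Divide the congruence (and modulus) by g = 2: 10·t ≡ -5 (mod 7).
    Reduce coefficients mod 7: 3·t ≡ 2 (mod 7).
    The inverse of 3 mod 7 is 5 (since 3·5 = 15 = 2·7 + 1), so t ≡ 5·2 = 10 ≡ 3 (mod 7).
    Then x = 15 + 20·3 = 75, valid modulo lcm(20, 14) = 140: x ≡ 75 (mod 140).
  Combine with x ≡ 3 (mod 18): gcd(140, 18) = 2; 3 - 75 = -72, which IS divisible by 2, so compatible.
    Write x = 75 + 140·t and substitute into x ≡ 3 (mod 18): 140·t ≡ 3 − 75 = -72 (mod 18).
    Divide the congruence (and modulus) by g = 2: 70·t ≡ -36 (mod 9).
    Reduce coefficients mod 9: 7·t ≡ 0 (mod 9).
    The inverse of 7 mod 9 is 4 (since 7·4 = 28 = 3·9 + 1), so t ≡ 4·0 = 0 ≡ 0 (mod 9).
    Then x = 75 + 140·0 = 75, valid modulo lcm(140, 18) = 1260: x ≡ 75 (mod 1260).
Verify: 75 mod 20 = 15, 75 mod 14 = 5, 75 mod 18 = 3.

x ≡ 75 (mod 1260).


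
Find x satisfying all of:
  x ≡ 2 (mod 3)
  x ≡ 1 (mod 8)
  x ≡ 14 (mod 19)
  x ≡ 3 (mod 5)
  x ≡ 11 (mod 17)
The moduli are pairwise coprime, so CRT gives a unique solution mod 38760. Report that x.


Product of moduli M = 3 · 8 · 19 · 5 · 17 = 38760.
Merge one congruence at a time:
  Start: x ≡ 2 (mod 3).
  Combine with x ≡ 1 (mod 8); new modulus lcm = 24.
    Write x = 2 + 3·t and substitute into x ≡ 1 (mod 8): 3·t ≡ 1 − 2 = -1 (mod 8).
    Reduce coefficients mod 8: 3·t ≡ 7 (mod 8).
    The inverse of 3 mod 8 is 3 (since 3·3 = 9 = 1·8 + 1), so t ≡ 3·7 = 21 ≡ 5 (mod 8).
    Then x = 2 + 3·5 = 17, valid modulo lcm(3, 8) = 24: x ≡ 17 (mod 24).
  Combine with x ≡ 14 (mod 19); new modulus lcm = 456.
    Write x = 17 + 24·t and substitute into x ≡ 14 (mod 19): 24·t ≡ 14 − 17 = -3 (mod 19).
    Reduce coefficients mod 19: 5·t ≡ 16 (mod 19).
    The inverse of 5 mod 19 is 4 (since 5·4 = 20 = 1·19 + 1), so t ≡ 4·16 = 64 ≡ 7 (mod 19).
    Then x = 17 + 24·7 = 185, valid modulo lcm(24, 19) = 456: x ≡ 185 (mod 456).
  Combine with x ≡ 3 (mod 5); new modulus lcm = 2280.
    Write x = 185 + 456·t and substitute into x ≡ 3 (mod 5): 456·t ≡ 3 − 185 = -182 (mod 5).
    Reduce coefficients mod 5: 1·t ≡ 3 (mod 5).
    So t ≡ 3 (mod 5).
    Then x = 185 + 456·3 = 1553, valid modulo lcm(456, 5) = 2280: x ≡ 1553 (mod 2280).
  Combine with x ≡ 11 (mod 17); new modulus lcm = 38760.
    Write x = 1553 + 2280·t and substitute into x ≡ 11 (mod 17): 2280·t ≡ 11 − 1553 = -1542 (mod 17).
    Reduce coefficients mod 17: 2·t ≡ 5 (mod 17).
    The inverse of 2 mod 17 is 9 (since 2·9 = 18 = 1·17 + 1), so t ≡ 9·5 = 45 ≡ 11 (mod 17).
    Then x = 1553 + 2280·11 = 26633, valid modulo lcm(2280, 17) = 38760: x ≡ 26633 (mod 38760).
Verify against each original: 26633 mod 3 = 2, 26633 mod 8 = 1, 26633 mod 19 = 14, 26633 mod 5 = 3, 26633 mod 17 = 11.

x ≡ 26633 (mod 38760).


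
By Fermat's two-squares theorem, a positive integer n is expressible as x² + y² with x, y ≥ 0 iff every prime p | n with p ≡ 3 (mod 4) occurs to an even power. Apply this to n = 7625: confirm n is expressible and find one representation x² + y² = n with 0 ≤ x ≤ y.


Step 1: Factor n = 7625 = 5^3 · 61.
Step 2: Check the mod-4 condition on each prime factor: 5 ≡ 1 (mod 4), exponent 3; 61 ≡ 1 (mod 4), exponent 1.
All primes ≡ 3 (mod 4) appear to even exponent (or don't appear), so by the two-squares theorem n IS expressible as a sum of two squares.
Step 3: Build a representation. Group n = k² · m with k = 5 and m = 5 · 61 = 305 (a product of primes ≡ 1 (mod 4)); a representation of m scales to one of n via (k·x)² + (k·y)² = k²(x² + y²). Each prime p ≡ 1 (mod 4) is itself a sum of two squares; find a² by testing p − a² for a perfect square:
  5: 5 − 1² = 4 = 2² ⇒ 5 = 1² + 2².
  61: 61 − 1² = 60, 61 − 2² = 57, 61 − 3² = 52, 61 − 4² = 45, 61 − 5² = 36 = 6² ⇒ 61 = 5² + 6².
  Combine using the Brahmagupta–Fibonacci identity (a² + b²)(c² + d²) = (ac − bd)² + (ad + bc)² = (ac + bd)² + (ad − bc)²:
  5 · 61 = 305: from (1² + 2²)(5² + 6²), take (1·5 − 2·6, 1·6 + 2·5) = (5 − 12, 6 + 10) = (-7, 16); dropping signs (only squares matter) gives (7, 16); check 7² + 16² = 49 + 256 = 305 ✓.
  Scale by k = 5: (5·7, 5·16) = (35, 80).
Step 4: Order so x ≤ y and verify: 35² + 80² = 1225 + 6400 = 7625 = n. ✓

n = 7625 = 35² + 80² (one valid representation with x ≤ y).


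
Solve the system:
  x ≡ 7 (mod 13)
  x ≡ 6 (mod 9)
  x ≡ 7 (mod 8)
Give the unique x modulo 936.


Moduli 13, 9, 8 are pairwise coprime; by CRT there is a unique solution modulo M = 13 · 9 · 8 = 936.
Solve pairwise, accumulating the modulus:
  Start with x ≡ 7 (mod 13).
  Combine with x ≡ 6 (mod 9): since gcd(13, 9) = 1, we get a unique residue mod 117.
    Write x = 7 + 13·t and substitute into x ≡ 6 (mod 9): 13·t ≡ 6 − 7 = -1 (mod 9).
    Reduce coefficients mod 9: 4·t ≡ 8 (mod 9).
    The inverse of 4 mod 9 is 7 (since 4·7 = 28 = 3·9 + 1), so t ≡ 7·8 = 56 ≡ 2 (mod 9).
    Then x = 7 + 13·2 = 33, valid modulo lcm(13, 9) = 117: x ≡ 33 (mod 117).
  Combine with x ≡ 7 (mod 8): since gcd(117, 8) = 1, we get a unique residue mod 936.
    Write x = 33 + 117·t and substitute into x ≡ 7 (mod 8): 117·t ≡ 7 − 33 = -26 (mod 8).
    Reduce coefficients mod 8: 5·t ≡ 6 (mod 8).
    The inverse of 5 mod 8 is 5 (since 5·5 = 25 = 3·8 + 1), so t ≡ 5·6 = 30 ≡ 6 (mod 8).
    Then x = 33 + 117·6 = 735, valid modulo lcm(117, 8) = 936: x ≡ 735 (mod 936).
Verify: 735 mod 13 = 7 ✓, 735 mod 9 = 6 ✓, 735 mod 8 = 7 ✓.

x ≡ 735 (mod 936).


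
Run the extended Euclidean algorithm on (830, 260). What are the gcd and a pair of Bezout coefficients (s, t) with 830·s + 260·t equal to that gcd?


Euclidean algorithm on (830, 260) — divide until remainder is 0:
  830 = 3 · 260 + 50
  260 = 5 · 50 + 10
  50 = 5 · 10 + 0
gcd(830, 260) = 10.
Track Bezout coefficients alongside the remainders: start with r₀ = 830 = a·1 + b·0 (s = 1, t = 0) and r₁ = 260 = a·0 + b·1 (s = 0, t = 1); each new remainder r_{k+1} = r_{k-1} − q_k·r_k inherits s_{k+1} = s_{k-1} − q_k·s_k, t_{k+1} = t_{k-1} − q_k·t_k, so r_k = a·s_k + b·t_k at every step:
  q = 3: r = 50, s = 1 − 3·0 = 1, t = 0 − 3·1 = -3  (check: 830·1 + 260·(-3) = 50)
  q = 5: r = 10, s = 0 − 5·1 = -5, t = 1 − 5·(-3) = 16  (check: 830·(-5) + 260·16 = 10)
The row with r = 10 (the gcd) gives the Bezout coefficients s = -5, t = 16.
Result: 830 · (-5) + 260 · (16) = 10.

gcd(830, 260) = 10; s = -5, t = 16 (check: 830·(-5) + 260·16 = 10).


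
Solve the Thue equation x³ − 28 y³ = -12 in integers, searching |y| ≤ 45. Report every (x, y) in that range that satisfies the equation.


The equation is x³ - 28y³ = -12. For fixed y, x³ = 28·y³ − 12, so a solution requires the RHS to be a perfect cube.
Strategy: iterate y from -45 to 45, compute RHS = 28·y³ − 12, and check whether it is a (positive or negative) perfect cube.
Check small values of y:
  y = 0: RHS = -12 is not a perfect cube.
  y = 1: RHS = 16 is not a perfect cube.
  y = -1: RHS = -40 is not a perfect cube.
  y = 2: RHS = 212 is not a perfect cube.
  y = -2: RHS = -236 is not a perfect cube.
  y = 3: RHS = 744 is not a perfect cube.
  y = -3: RHS = -768 is not a perfect cube.
Continuing the search up to |y| = 45 finds no solutions either.
No (x, y) in the scanned range satisfies the equation.

No integer solutions with |y| ≤ 45.


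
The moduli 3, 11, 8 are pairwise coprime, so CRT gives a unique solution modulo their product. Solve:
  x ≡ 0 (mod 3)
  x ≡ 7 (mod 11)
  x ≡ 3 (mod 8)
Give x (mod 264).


Moduli 3, 11, 8 are pairwise coprime; by CRT there is a unique solution modulo M = 3 · 11 · 8 = 264.
Solve pairwise, accumulating the modulus:
  Start with x ≡ 0 (mod 3).
  Combine with x ≡ 7 (mod 11): since gcd(3, 11) = 1, we get a unique residue mod 33.
    Write x = 0 + 3·t and substitute into x ≡ 7 (mod 11): 3·t ≡ 7 − 0 = 7 (mod 11).
    The inverse of 3 mod 11 is 4 (since 3·4 = 12 = 1·11 + 1), so t ≡ 4·7 = 28 ≡ 6 (mod 11).
    Then x = 0 + 3·6 = 18, valid modulo lcm(3, 11) = 33: x ≡ 18 (mod 33).
  Combine with x ≡ 3 (mod 8): since gcd(33, 8) = 1, we get a unique residue mod 264.
    Write x = 18 + 33·t and substitute into x ≡ 3 (mod 8): 33·t ≡ 3 − 18 = -15 (mod 8).
    Reduce coefficients mod 8: 1·t ≡ 1 (mod 8).
    So t ≡ 1 (mod 8).
    Then x = 18 + 33·1 = 51, valid modulo lcm(33, 8) = 264: x ≡ 51 (mod 264).
Verify: 51 mod 3 = 0 ✓, 51 mod 11 = 7 ✓, 51 mod 8 = 3 ✓.

x ≡ 51 (mod 264).


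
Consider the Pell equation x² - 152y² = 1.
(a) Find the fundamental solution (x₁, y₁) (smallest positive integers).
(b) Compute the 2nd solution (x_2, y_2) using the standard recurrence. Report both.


Step 1: Find the fundamental solution (x₁, y₁) of x² - 152y² = 1.
  Expand √152 as a continued fraction. a₀ = ⌊√152⌋ = 12; iterate m_{k+1} = d_k·a_k − m_k, d_{k+1} = (152 − m_{k+1}²)/d_k, a_{k+1} = ⌊(a₀ + m_{k+1})/d_{k+1}⌋ (starting m₀ = 0, d₀ = 1), with convergents p_k = a_k·p_{k-1} + p_{k-2}, q_k = a_k·q_{k-1} + q_{k-2} (p₋₁ = 1, q₋₁ = 0):
  k = 0: a₀ = 12; p₀/q₀ = 12/1; p₀² − 152·q₀² = 144 − 152 = -8.
  k = 1: m = 12, d = 8, a = ⌊(12 + 12)/8⌋ = 3; p/q = (3·12 + 1)/(3·1 + 0) = 37/3; p² − 152·q² = 1369 − 1368 = 1.
  The first convergent with p² − 152·q² = 1 gives the fundamental solution (x₁, y₁) = (37, 3).
Step 2: Apply the recurrence (x_{n+1}, y_{n+1}) = (x₁x_n + 152y₁y_n, x₁y_n + y₁x_n) repeatedly.
  From (x_1, y_1) = (37, 3): x_2 = 37·37 + 152·3·3 = 2737; y_2 = 37·3 + 3·37 = 222.
Step 3: Verify x_2² - 152·y_2² = 7491169 - 7491168 = 1 (should be 1). ✓

(x_1, y_1) = (37, 3); (x_2, y_2) = (2737, 222).


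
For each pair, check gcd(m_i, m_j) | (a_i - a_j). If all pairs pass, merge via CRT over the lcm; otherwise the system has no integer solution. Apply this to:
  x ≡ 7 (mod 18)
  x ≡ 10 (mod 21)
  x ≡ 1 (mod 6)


Moduli 18, 21, 6 are not pairwise coprime, so CRT works modulo lcm(m_i) when all pairwise compatibility conditions hold.
Pairwise compatibility: gcd(m_i, m_j) must divide a_i - a_j for every pair.
Merge one congruence at a time:
  Start: x ≡ 7 (mod 18).
  Combine with x ≡ 10 (mod 21): gcd(18, 21) = 3; 10 - 7 = 3, which IS divisible by 3, so compatible.
    Write x = 7 + 18·t and substitute into x ≡ 10 (mod 21): 18·t ≡ 10 − 7 = 3 (mod 21).
    Divide the congruence (and modulus) by g = 3: 6·t ≡ 1 (mod 7).
    The inverse of 6 mod 7 is 6 (since 6·6 = 36 = 5·7 + 1), so t ≡ 6·1 = 6 ≡ 6 (mod 7).
    Then x = 7 + 18·6 = 115, valid modulo lcm(18, 21) = 126: x ≡ 115 (mod 126).
  Combine with x ≡ 1 (mod 6): gcd(126, 6) = 6; 1 - 115 = -114, which IS divisible by 6, so compatible.
    Write x = 115 + 126·t and substitute into x ≡ 1 (mod 6): 126·t ≡ 1 − 115 = -114 (mod 6).
    Divide the congruence (and modulus) by g = 6: 21·t ≡ -19 (mod 1).
    Modulo 1 every t works; take t = 0.
    Then x = 115 + 126·0 = 115, valid modulo lcm(126, 6) = 126: x ≡ 115 (mod 126).
Verify: 115 mod 18 = 7, 115 mod 21 = 10, 115 mod 6 = 1.

x ≡ 115 (mod 126).


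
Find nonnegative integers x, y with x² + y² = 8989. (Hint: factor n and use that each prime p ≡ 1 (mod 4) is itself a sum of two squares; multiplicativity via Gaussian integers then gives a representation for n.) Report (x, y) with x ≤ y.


Step 1: Factor n = 8989 = 89 · 101.
Step 2: Check the mod-4 condition on each prime factor: 89 ≡ 1 (mod 4), exponent 1; 101 ≡ 1 (mod 4), exponent 1.
All primes ≡ 3 (mod 4) appear to even exponent (or don't appear), so by the two-squares theorem n IS expressible as a sum of two squares.
Step 3: Build a representation. Here n = 89 · 101 is a product of primes ≡ 1 (mod 4). Each prime p ≡ 1 (mod 4) is itself a sum of two squares; find a² by testing p − a² for a perfect square:
  89: 89 − 1² = 88, 89 − 2² = 85, 89 − 3² = 80, 89 − 4² = 73, 89 − 5² = 64 = 8² ⇒ 89 = 5² + 8².
  101: 101 − 1² = 100 = 10² ⇒ 101 = 1² + 10².
  Combine using the Brahmagupta–Fibonacci identity (a² + b²)(c² + d²) = (ac − bd)² + (ad + bc)² = (ac + bd)² + (ad − bc)²:
  89 · 101 = 8989: from (5² + 8²)(1² + 10²), take (5·1 − 8·10, 5·10 + 8·1) = (5 − 80, 50 + 8) = (-75, 58); dropping signs (only squares matter) gives (75, 58); check 75² + 58² = 5625 + 3364 = 8989 ✓.
Step 4: Order so x ≤ y and verify: 58² + 75² = 3364 + 5625 = 8989 = n. ✓

n = 8989 = 58² + 75² (one valid representation with x ≤ y).


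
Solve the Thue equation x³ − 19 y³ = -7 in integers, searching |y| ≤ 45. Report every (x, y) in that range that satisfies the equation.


The equation is x³ - 19y³ = -7. For fixed y, x³ = 19·y³ − 7, so a solution requires the RHS to be a perfect cube.
Strategy: iterate y from -45 to 45, compute RHS = 19·y³ − 7, and check whether it is a (positive or negative) perfect cube.
Check small values of y:
  y = 0: RHS = -7 is not a perfect cube.
  y = 1: RHS = 12 is not a perfect cube.
  y = -1: RHS = -26 is not a perfect cube.
  y = 2: RHS = 145 is not a perfect cube.
  y = -2: RHS = -159 is not a perfect cube.
  y = 3: RHS = 506 is not a perfect cube.
  y = -3: RHS = -520 is not a perfect cube.
Continuing the search up to |y| = 45 finds no solutions either.
No (x, y) in the scanned range satisfies the equation.

No integer solutions with |y| ≤ 45.


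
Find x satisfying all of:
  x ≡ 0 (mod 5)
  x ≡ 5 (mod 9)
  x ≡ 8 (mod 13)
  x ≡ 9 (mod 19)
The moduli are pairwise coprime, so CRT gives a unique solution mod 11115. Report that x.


Product of moduli M = 5 · 9 · 13 · 19 = 11115.
Merge one congruence at a time:
  Start: x ≡ 0 (mod 5).
  Combine with x ≡ 5 (mod 9); new modulus lcm = 45.
    Write x = 0 + 5·t and substitute into x ≡ 5 (mod 9): 5·t ≡ 5 − 0 = 5 (mod 9).
    The inverse of 5 mod 9 is 2 (since 5·2 = 10 = 1·9 + 1), so t ≡ 2·5 = 10 ≡ 1 (mod 9).
    Then x = 0 + 5·1 = 5, valid modulo lcm(5, 9) = 45: x ≡ 5 (mod 45).
  Combine with x ≡ 8 (mod 13); new modulus lcm = 585.
    Write x = 5 + 45·t and substitute into x ≡ 8 (mod 13): 45·t ≡ 8 − 5 = 3 (mod 13).
    Reduce coefficients mod 13: 6·t ≡ 3 (mod 13).
    The inverse of 6 mod 13 is 11 (since 6·11 = 66 = 5·13 + 1), so t ≡ 11·3 = 33 ≡ 7 (mod 13).
    Then x = 5 + 45·7 = 320, valid modulo lcm(45, 13) = 585: x ≡ 320 (mod 585).
  Combine with x ≡ 9 (mod 19); new modulus lcm = 11115.
    Write x = 320 + 585·t and substitute into x ≡ 9 (mod 19): 585·t ≡ 9 − 320 = -311 (mod 19).
    Reduce coefficients mod 19: 15·t ≡ 12 (mod 19).
    The inverse of 15 mod 19 is 14 (since 15·14 = 210 = 11·19 + 1), so t ≡ 14·12 = 168 ≡ 16 (mod 19).
    Then x = 320 + 585·16 = 9680, valid modulo lcm(585, 19) = 11115: x ≡ 9680 (mod 11115).
Verify against each original: 9680 mod 5 = 0, 9680 mod 9 = 5, 9680 mod 13 = 8, 9680 mod 19 = 9.

x ≡ 9680 (mod 11115).


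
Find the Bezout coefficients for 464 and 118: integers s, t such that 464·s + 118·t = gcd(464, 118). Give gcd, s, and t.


Euclidean algorithm on (464, 118) — divide until remainder is 0:
  464 = 3 · 118 + 110
  118 = 1 · 110 + 8
  110 = 13 · 8 + 6
  8 = 1 · 6 + 2
  6 = 3 · 2 + 0
gcd(464, 118) = 2.
Track Bezout coefficients alongside the remainders: start with r₀ = 464 = a·1 + b·0 (s = 1, t = 0) and r₁ = 118 = a·0 + b·1 (s = 0, t = 1); each new remainder r_{k+1} = r_{k-1} − q_k·r_k inherits s_{k+1} = s_{k-1} − q_k·s_k, t_{k+1} = t_{k-1} − q_k·t_k, so r_k = a·s_k + b·t_k at every step:
  q = 3: r = 110, s = 1 − 3·0 = 1, t = 0 − 3·1 = -3  (check: 464·1 + 118·(-3) = 110)
  q = 1: r = 8, s = 0 − 1·1 = -1, t = 1 − 1·(-3) = 4  (check: 464·(-1) + 118·4 = 8)
  q = 13: r = 6, s = 1 − 13·(-1) = 14, t = -3 − 13·4 = -55  (check: 464·14 + 118·(-55) = 6)
  q = 1: r = 2, s = -1 − 1·14 = -15, t = 4 − 1·(-55) = 59  (check: 464·(-15) + 118·59 = 2)
The row with r = 2 (the gcd) gives the Bezout coefficients s = -15, t = 59.
Result: 464 · (-15) + 118 · (59) = 2.

gcd(464, 118) = 2; s = -15, t = 59 (check: 464·(-15) + 118·59 = 2).


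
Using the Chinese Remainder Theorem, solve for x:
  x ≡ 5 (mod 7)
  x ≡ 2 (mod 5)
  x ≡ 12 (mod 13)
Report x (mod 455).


Moduli 7, 5, 13 are pairwise coprime; by CRT there is a unique solution modulo M = 7 · 5 · 13 = 455.
Solve pairwise, accumulating the modulus:
  Start with x ≡ 5 (mod 7).
  Combine with x ≡ 2 (mod 5): since gcd(7, 5) = 1, we get a unique residue mod 35.
    Write x = 5 + 7·t and substitute into x ≡ 2 (mod 5): 7·t ≡ 2 − 5 = -3 (mod 5).
    Reduce coefficients mod 5: 2·t ≡ 2 (mod 5).
    The inverse of 2 mod 5 is 3 (since 2·3 = 6 = 1·5 + 1), so t ≡ 3·2 = 6 ≡ 1 (mod 5).
    Then x = 5 + 7·1 = 12, valid modulo lcm(7, 5) = 35: x ≡ 12 (mod 35).
  Combine with x ≡ 12 (mod 13): since gcd(35, 13) = 1, we get a unique residue mod 455.
    Write x = 12 + 35·t and substitute into x ≡ 12 (mod 13): 35·t ≡ 12 − 12 = 0 (mod 13).
    Reduce coefficients mod 13: 9·t ≡ 0 (mod 13).
    The inverse of 9 mod 13 is 3 (since 9·3 = 27 = 2·13 + 1), so t ≡ 3·0 = 0 ≡ 0 (mod 13).
    Then x = 12 + 35·0 = 12, valid modulo lcm(35, 13) = 455: x ≡ 12 (mod 455).
Verify: 12 mod 7 = 5 ✓, 12 mod 5 = 2 ✓, 12 mod 13 = 12 ✓.

x ≡ 12 (mod 455).


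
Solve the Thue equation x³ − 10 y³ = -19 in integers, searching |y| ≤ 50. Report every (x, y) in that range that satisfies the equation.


The equation is x³ - 10y³ = -19. For fixed y, x³ = 10·y³ − 19, so a solution requires the RHS to be a perfect cube.
Strategy: iterate y from -50 to 50, compute RHS = 10·y³ − 19, and check whether it is a (positive or negative) perfect cube.
Check small values of y:
  y = 0: RHS = -19 is not a perfect cube.
  y = 1: RHS = -9 is not a perfect cube.
  y = -1: RHS = -29 is not a perfect cube.
  y = 2: RHS = 61 is not a perfect cube.
  y = -2: RHS = -99 is not a perfect cube.
  y = 3: RHS = 251 is not a perfect cube.
  y = -3: RHS = -289 is not a perfect cube.
Continuing the search up to |y| = 50 finds no solutions either.
No (x, y) in the scanned range satisfies the equation.

No integer solutions with |y| ≤ 50.


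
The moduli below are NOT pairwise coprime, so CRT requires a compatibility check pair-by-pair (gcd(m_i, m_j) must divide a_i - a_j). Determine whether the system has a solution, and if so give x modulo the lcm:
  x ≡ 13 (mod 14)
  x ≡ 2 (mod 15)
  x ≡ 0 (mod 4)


Moduli 14, 15, 4 are not pairwise coprime, so CRT works modulo lcm(m_i) when all pairwise compatibility conditions hold.
Pairwise compatibility: gcd(m_i, m_j) must divide a_i - a_j for every pair.
Merge one congruence at a time:
  Start: x ≡ 13 (mod 14).
  Combine with x ≡ 2 (mod 15): gcd(14, 15) = 1; 2 - 13 = -11, which IS divisible by 1, so compatible.
    Write x = 13 + 14·t and substitute into x ≡ 2 (mod 15): 14·t ≡ 2 − 13 = -11 (mod 15).
    Reduce coefficients mod 15: 14·t ≡ 4 (mod 15).
    The inverse of 14 mod 15 is 14 (since 14·14 = 196 = 13·15 + 1), so t ≡ 14·4 = 56 ≡ 11 (mod 15).
    Then x = 13 + 14·11 = 167, valid modulo lcm(14, 15) = 210: x ≡ 167 (mod 210).
  Combine with x ≡ 0 (mod 4): gcd(210, 4) = 2, and 0 - 167 = -167 is NOT divisible by 2.
    ⇒ system is inconsistent (no integer solution).

No solution (the system is inconsistent).


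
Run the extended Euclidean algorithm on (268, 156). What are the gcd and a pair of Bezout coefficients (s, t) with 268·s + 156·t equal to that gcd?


Euclidean algorithm on (268, 156) — divide until remainder is 0:
  268 = 1 · 156 + 112
  156 = 1 · 112 + 44
  112 = 2 · 44 + 24
  44 = 1 · 24 + 20
  24 = 1 · 20 + 4
  20 = 5 · 4 + 0
gcd(268, 156) = 4.
Track Bezout coefficients alongside the remainders: start with r₀ = 268 = a·1 + b·0 (s = 1, t = 0) and r₁ = 156 = a·0 + b·1 (s = 0, t = 1); each new remainder r_{k+1} = r_{k-1} − q_k·r_k inherits s_{k+1} = s_{k-1} − q_k·s_k, t_{k+1} = t_{k-1} − q_k·t_k, so r_k = a·s_k + b·t_k at every step:
  q = 1: r = 112, s = 1 − 1·0 = 1, t = 0 − 1·1 = -1  (check: 268·1 + 156·(-1) = 112)
  q = 1: r = 44, s = 0 − 1·1 = -1, t = 1 − 1·(-1) = 2  (check: 268·(-1) + 156·2 = 44)
  q = 2: r = 24, s = 1 − 2·(-1) = 3, t = -1 − 2·2 = -5  (check: 268·3 + 156·(-5) = 24)
  q = 1: r = 20, s = -1 − 1·3 = -4, t = 2 − 1·(-5) = 7  (check: 268·(-4) + 156·7 = 20)
  q = 1: r = 4, s = 3 − 1·(-4) = 7, t = -5 − 1·7 = -12  (check: 268·7 + 156·(-12) = 4)
The row with r = 4 (the gcd) gives the Bezout coefficients s = 7, t = -12.
Result: 268 · (7) + 156 · (-12) = 4.

gcd(268, 156) = 4; s = 7, t = -12 (check: 268·7 + 156·(-12) = 4).


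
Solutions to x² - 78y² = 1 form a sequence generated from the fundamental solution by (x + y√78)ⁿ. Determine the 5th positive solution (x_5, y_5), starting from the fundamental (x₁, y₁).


Step 1: Find the fundamental solution (x₁, y₁) of x² - 78y² = 1.
  Expand √78 as a continued fraction. a₀ = ⌊√78⌋ = 8; iterate m_{k+1} = d_k·a_k − m_k, d_{k+1} = (78 − m_{k+1}²)/d_k, a_{k+1} = ⌊(a₀ + m_{k+1})/d_{k+1}⌋ (starting m₀ = 0, d₀ = 1), with convergents p_k = a_k·p_{k-1} + p_{k-2}, q_k = a_k·q_{k-1} + q_{k-2} (p₋₁ = 1, q₋₁ = 0):
  k = 0: a₀ = 8; p₀/q₀ = 8/1; p₀² − 78·q₀² = 64 − 78 = -14.
  k = 1: m = 8, d = 14, a = ⌊(8 + 8)/14⌋ = 1; p/q = (1·8 + 1)/(1·1 + 0) = 9/1; p² − 78·q² = 81 − 78 = 3.
  k = 2: m = 6, d = 3, a = ⌊(8 + 6)/3⌋ = 4; p/q = (4·9 + 8)/(4·1 + 1) = 44/5; p² − 78·q² = 1936 − 1950 = -14.
  k = 3: m = 6, d = 14, a = ⌊(8 + 6)/14⌋ = 1; p/q = (1·44 + 9)/(1·5 + 1) = 53/6; p² − 78·q² = 2809 − 2808 = 1.
  The first convergent with p² − 78·q² = 1 gives the fundamental solution (x₁, y₁) = (53, 6).
Step 2: Apply the recurrence (x_{n+1}, y_{n+1}) = (x₁x_n + 78y₁y_n, x₁y_n + y₁x_n) repeatedly.
  From (x_1, y_1) = (53, 6): x_2 = 53·53 + 78·6·6 = 5617; y_2 = 53·6 + 6·53 = 636.
  From (x_2, y_2) = (5617, 636): x_3 = 53·5617 + 78·6·636 = 595349; y_3 = 53·636 + 6·5617 = 67410.
  From (x_3, y_3) = (595349, 67410): x_4 = 53·595349 + 78·6·67410 = 63101377; y_4 = 53·67410 + 6·595349 = 7144824.
  From (x_4, y_4) = (63101377, 7144824): x_5 = 53·63101377 + 78·6·7144824 = 6688150613; y_5 = 53·7144824 + 6·63101377 = 757283934.
Step 3: Verify x_5² - 78·y_5² = 44731358622172275769 - 44731358622172275768 = 1 (should be 1). ✓

(x_1, y_1) = (53, 6); (x_5, y_5) = (6688150613, 757283934).


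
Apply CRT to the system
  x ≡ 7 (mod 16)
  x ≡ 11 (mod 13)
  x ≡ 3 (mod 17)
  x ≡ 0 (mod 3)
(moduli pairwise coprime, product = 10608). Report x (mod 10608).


Product of moduli M = 16 · 13 · 17 · 3 = 10608.
Merge one congruence at a time:
  Start: x ≡ 7 (mod 16).
  Combine with x ≡ 11 (mod 13); new modulus lcm = 208.
    Write x = 7 + 16·t and substitute into x ≡ 11 (mod 13): 16·t ≡ 11 − 7 = 4 (mod 13).
    Reduce coefficients mod 13: 3·t ≡ 4 (mod 13).
    The inverse of 3 mod 13 is 9 (since 3·9 = 27 = 2·13 + 1), so t ≡ 9·4 = 36 ≡ 10 (mod 13).
    Then x = 7 + 16·10 = 167, valid modulo lcm(16, 13) = 208: x ≡ 167 (mod 208).
  Combine with x ≡ 3 (mod 17); new modulus lcm = 3536.
    Write x = 167 + 208·t and substitute into x ≡ 3 (mod 17): 208·t ≡ 3 − 167 = -164 (mod 17).
    Reduce coefficients mod 17: 4·t ≡ 6 (mod 17).
    The inverse of 4 mod 17 is 13 (since 4·13 = 52 = 3·17 + 1), so t ≡ 13·6 = 78 ≡ 10 (mod 17).
    Then x = 167 + 208·10 = 2247, valid modulo lcm(208, 17) = 3536: x ≡ 2247 (mod 3536).
  Combine with x ≡ 0 (mod 3); new modulus lcm = 10608.
    Write x = 2247 + 3536·t and substitute into x ≡ 0 (mod 3): 3536·t ≡ 0 − 2247 = -2247 (mod 3).
    Reduce coefficients mod 3: 2·t ≡ 0 (mod 3).
    The inverse of 2 mod 3 is 2 (since 2·2 = 4 = 1·3 + 1), so t ≡ 2·0 = 0 ≡ 0 (mod 3).
    Then x = 2247 + 3536·0 = 2247, valid modulo lcm(3536, 3) = 10608: x ≡ 2247 (mod 10608).
Verify against each original: 2247 mod 16 = 7, 2247 mod 13 = 11, 2247 mod 17 = 3, 2247 mod 3 = 0.

x ≡ 2247 (mod 10608).


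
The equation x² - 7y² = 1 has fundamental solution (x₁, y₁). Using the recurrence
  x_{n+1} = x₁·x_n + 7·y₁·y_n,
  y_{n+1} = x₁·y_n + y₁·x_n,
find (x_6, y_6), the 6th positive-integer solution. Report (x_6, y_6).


Step 1: Find the fundamental solution (x₁, y₁) of x² - 7y² = 1.
  Expand √7 as a continued fraction. a₀ = ⌊√7⌋ = 2; iterate m_{k+1} = d_k·a_k − m_k, d_{k+1} = (7 − m_{k+1}²)/d_k, a_{k+1} = ⌊(a₀ + m_{k+1})/d_{k+1}⌋ (starting m₀ = 0, d₀ = 1), with convergents p_k = a_k·p_{k-1} + p_{k-2}, q_k = a_k·q_{k-1} + q_{k-2} (p₋₁ = 1, q₋₁ = 0):
  k = 0: a₀ = 2; p₀/q₀ = 2/1; p₀² − 7·q₀² = 4 − 7 = -3.
  k = 1: m = 2, d = 3, a = ⌊(2 + 2)/3⌋ = 1; p/q = (1·2 + 1)/(1·1 + 0) = 3/1; p² − 7·q² = 9 − 7 = 2.
  k = 2: m = 1, d = 2, a = ⌊(2 + 1)/2⌋ = 1; p/q = (1·3 + 2)/(1·1 + 1) = 5/2; p² − 7·q² = 25 − 28 = -3.
  k = 3: m = 1, d = 3, a = ⌊(2 + 1)/3⌋ = 1; p/q = (1·5 + 3)/(1·2 + 1) = 8/3; p² − 7·q² = 64 − 63 = 1.
  The first convergent with p² − 7·q² = 1 gives the fundamental solution (x₁, y₁) = (8, 3).
Step 2: Apply the recurrence (x_{n+1}, y_{n+1}) = (x₁x_n + 7y₁y_n, x₁y_n + y₁x_n) repeatedly.
  From (x_1, y_1) = (8, 3): x_2 = 8·8 + 7·3·3 = 127; y_2 = 8·3 + 3·8 = 48.
  From (x_2, y_2) = (127, 48): x_3 = 8·127 + 7·3·48 = 2024; y_3 = 8·48 + 3·127 = 765.
  From (x_3, y_3) = (2024, 765): x_4 = 8·2024 + 7·3·765 = 32257; y_4 = 8·765 + 3·2024 = 12192.
  From (x_4, y_4) = (32257, 12192): x_5 = 8·32257 + 7·3·12192 = 514088; y_5 = 8·12192 + 3·32257 = 194307.
  From (x_5, y_5) = (514088, 194307): x_6 = 8·514088 + 7·3·194307 = 8193151; y_6 = 8·194307 + 3·514088 = 3096720.
Step 3: Verify x_6² - 7·y_6² = 67127723308801 - 67127723308800 = 1 (should be 1). ✓

(x_1, y_1) = (8, 3); (x_6, y_6) = (8193151, 3096720).
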